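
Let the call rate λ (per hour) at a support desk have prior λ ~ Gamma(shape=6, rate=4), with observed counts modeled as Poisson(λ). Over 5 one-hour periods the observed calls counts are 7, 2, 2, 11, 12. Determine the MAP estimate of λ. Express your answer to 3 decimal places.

λ̂_MAP = 4.333

Σxᵢ = 7+2+2+11+12 = 34, with n = 5.
Posterior ∝ λ^5e^(−4λ) · λ^34e^(−5λ) = λ^39e^(−9λ), i.e. Gamma(shape=40, rate=9).
The mode of a Gamma(a, b) with a ≥ 1 (shape–rate) is (a−1)/b = 39/9 ≈ 4.333.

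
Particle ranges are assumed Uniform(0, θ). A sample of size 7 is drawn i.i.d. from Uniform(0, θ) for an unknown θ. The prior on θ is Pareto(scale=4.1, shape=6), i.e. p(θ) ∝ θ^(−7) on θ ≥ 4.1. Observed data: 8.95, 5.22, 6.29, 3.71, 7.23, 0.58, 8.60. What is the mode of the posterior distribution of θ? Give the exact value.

θ̂_MAP = 8.95

The Uniform(0, θ) likelihood is θ^(−n) for θ ≥ max(xᵢ), zero otherwise. Here max(xᵢ) = 8.95.
Posterior ∝ θ^(−7) · θ^(−7) = θ^(−14) on θ ≥ max(4.1, 8.95) = 8.95.
This density is strictly decreasing in θ, so the posterior mode lies at the lower boundary of the support.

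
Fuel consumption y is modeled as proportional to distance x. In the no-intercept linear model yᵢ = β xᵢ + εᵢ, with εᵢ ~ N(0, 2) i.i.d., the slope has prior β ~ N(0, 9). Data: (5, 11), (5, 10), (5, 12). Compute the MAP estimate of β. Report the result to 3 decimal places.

log p(β | y) = −Σ(yᵢ − βxᵢ)²/(2·2) − β²/(2·9) + const.
Setting the derivative to zero: Σxᵢ(yᵢ − βxᵢ)/2 − β/9 = 0, so β = Σxᵢyᵢ / (Σxᵢ² + σ²/τ²).
Σxᵢyᵢ = 5·11 + 5·10 + 5·12 = 165; Σxᵢ² = 75; σ²/τ² = 2/9.
β̂_MAP = 165 / (75 + 2/9) = 165/(677/9) = 1485/677 ≈ 2.194.

β̂_MAP = 2.194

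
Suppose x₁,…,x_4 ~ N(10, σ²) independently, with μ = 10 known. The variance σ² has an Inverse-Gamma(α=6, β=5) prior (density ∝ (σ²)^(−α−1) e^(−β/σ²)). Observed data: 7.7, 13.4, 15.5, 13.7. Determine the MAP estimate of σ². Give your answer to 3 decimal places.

σ̂²_MAP = 3.933

Sum of squared deviations about the known mean: SS = (7.7−10)² + (13.4−10)² + (15.5−10)² + (13.7−10)² = 60.79.
The Normal likelihood contributes (σ²)^(−n/2) exp(−SS/(2σ²)), so the posterior is Inverse-Gamma(α + n/2, β + SS/2) = Inverse-Gamma(8, 35.395).
The mode of Inverse-Gamma(a, b) is b/(a+1) = 35.395/9 ≈ 3.933.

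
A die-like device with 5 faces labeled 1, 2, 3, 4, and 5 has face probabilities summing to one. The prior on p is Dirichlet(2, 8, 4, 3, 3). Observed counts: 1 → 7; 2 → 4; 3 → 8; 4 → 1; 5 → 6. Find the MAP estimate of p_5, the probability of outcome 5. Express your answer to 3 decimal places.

MAP estimate: 0.195

The posterior is Dirichlet(αᵢ + nᵢ) = Dirichlet(9, 12, 12, 4, 9).
For a Dirichlet(a₁,…,a_K) with all aᵢ > 1, the mode has j-th component (aⱼ − 1)/(Σaᵢ − K).
Here Σaᵢ = 46 and K = 5, so p_5 = (9 − 1)/(46 − 5) = 8/41 ≈ 0.195.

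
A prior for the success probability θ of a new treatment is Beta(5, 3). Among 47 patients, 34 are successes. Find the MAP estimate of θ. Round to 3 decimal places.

θ̂_MAP = 0.717

Prior: Beta(5, 3).
Data: 34 successes in 47 trials. The binomial likelihood contributes θ^34(1−θ)^13, so the posterior is Beta(5+34, 3+13) = Beta(39, 16).
For Beta(a, b) with a, b > 1 the mode is (a−1)/(a+b−2) = 38/53 ≈ 0.717.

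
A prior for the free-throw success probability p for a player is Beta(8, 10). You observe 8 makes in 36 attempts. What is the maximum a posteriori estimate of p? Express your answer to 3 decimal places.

Prior: Beta(8, 10).
Data: 8 successes in 36 trials. The binomial likelihood contributes p^8(1−p)^28, so the posterior is Beta(8+8, 10+28) = Beta(16, 38).
For Beta(a, b) with a, b > 1 the mode is (a−1)/(a+b−2) = 15/52 ≈ 0.288.

p̂_MAP = 0.288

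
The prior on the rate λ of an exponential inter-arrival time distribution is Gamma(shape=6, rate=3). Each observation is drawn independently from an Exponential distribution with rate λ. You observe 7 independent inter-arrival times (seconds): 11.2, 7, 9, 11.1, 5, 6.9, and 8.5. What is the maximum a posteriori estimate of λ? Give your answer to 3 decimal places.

λ̂_MAP = 0.194

The Exponential(rate=λ) likelihood is ∝ λ^n e^(−λΣtᵢ). Here n = 7 and Σtᵢ = 11.2 + 7 + 9 + 11.1 + 5 + 6.9 + 8.5 = 58.7.
Posterior ∝ λ^5e^(−3λ) · λ^7e^(−58.7λ) = λ^12e^(−61.7λ), i.e. Gamma(13, 61.7).
Mode = (a−1)/b = 12/61.7 ≈ 0.194.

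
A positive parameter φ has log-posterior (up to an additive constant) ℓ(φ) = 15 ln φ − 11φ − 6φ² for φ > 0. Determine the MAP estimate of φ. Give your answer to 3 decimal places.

ℓ'(φ) = 15/φ − 11 − 12φ. Setting this to zero and multiplying by φ: 12φ² + 11φ − 15 = 0.
φ = (−11 + √(11² + 4·12·15)) / (2·12) = (−11 + √841) / 24 = (−11 + 29)/24 = 3/4.
ℓ''(φ) = −15/φ² − 12 < 0, confirming a maximum.

φ̂_MAP = 0.750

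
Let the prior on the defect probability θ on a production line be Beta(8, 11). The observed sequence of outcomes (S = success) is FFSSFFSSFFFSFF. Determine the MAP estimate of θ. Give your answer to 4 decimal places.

Prior: Beta(8, 11).
Data: 5 successes in 14 trials (from the sequence). The binomial likelihood contributes θ^5(1−θ)^9, so the posterior is Beta(8+5, 11+9) = Beta(13, 20).
For Beta(a, b) with a, b > 1 the mode is (a−1)/(a+b−2) = 12/31 ≈ 0.3871.

θ̂_MAP = 0.3871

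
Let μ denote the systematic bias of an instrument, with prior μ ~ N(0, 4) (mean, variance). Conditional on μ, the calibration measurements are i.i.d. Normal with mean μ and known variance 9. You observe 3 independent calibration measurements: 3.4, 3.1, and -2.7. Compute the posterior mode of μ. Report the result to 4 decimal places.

μ̂_MAP = 0.7238

n = 3; x̄ = (3.4 + 3.1 + (-2.7))/3 = 3.8/3 = 19/15 ≈ 1.2667.
For a Normal prior and Normal likelihood with known variance, the posterior is Normal; its mode equals its mean, the precision-weighted average.
Prior precision 1/σ₀² = 1/4 = 0.25; data precision n/σ² = 3/9 = 1/3.
μ̂ = (0.25·0 + (1/3)·(19/15)) / (0.25 + 1/3) = (19/45)/(7/12) = 76/105 ≈ 0.7238.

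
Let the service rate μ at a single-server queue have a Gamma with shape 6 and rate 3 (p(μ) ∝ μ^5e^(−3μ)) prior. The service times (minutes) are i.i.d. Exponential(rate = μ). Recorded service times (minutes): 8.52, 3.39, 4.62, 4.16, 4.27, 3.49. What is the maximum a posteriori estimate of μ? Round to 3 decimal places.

μ̂_MAP = 0.350

The Exponential(rate=μ) likelihood is ∝ μ^n e^(−μΣtᵢ). Here n = 6 and Σtᵢ = 8.52 + 3.39 + 4.62 + 4.16 + 4.27 + 3.49 = 28.45.
Posterior ∝ μ^5e^(−3μ) · μ^6e^(−28.45μ) = μ^11e^(−31.45μ), i.e. Gamma(12, 31.45).
Mode = (a−1)/b = 11/31.45 ≈ 0.350.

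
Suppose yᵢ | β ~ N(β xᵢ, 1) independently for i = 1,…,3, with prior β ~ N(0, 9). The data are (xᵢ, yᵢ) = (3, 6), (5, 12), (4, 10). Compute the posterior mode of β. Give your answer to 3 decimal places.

log p(β | y) = −Σ(yᵢ − βxᵢ)²/(2·1) − β²/(2·9) + const.
Setting the derivative to zero: Σxᵢ(yᵢ − βxᵢ)/1 − β/9 = 0, so β = Σxᵢyᵢ / (Σxᵢ² + σ²/τ²).
Σxᵢyᵢ = 3·6 + 5·12 + 4·10 = 118; Σxᵢ² = 50; σ²/τ² = 1/9.
β̂_MAP = 118 / (50 + 1/9) = 118/(451/9) = 1062/451 ≈ 2.355.

β̂_MAP = 2.355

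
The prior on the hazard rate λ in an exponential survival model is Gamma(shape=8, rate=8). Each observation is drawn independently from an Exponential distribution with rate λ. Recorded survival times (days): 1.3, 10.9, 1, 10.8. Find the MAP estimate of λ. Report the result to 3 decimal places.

λ̂_MAP = 0.344

The Exponential(rate=λ) likelihood is ∝ λ^n e^(−λΣtᵢ). Here n = 4 and Σtᵢ = 1.3 + 10.9 + 1 + 10.8 = 24.
Posterior ∝ λ^7e^(−8λ) · λ^4e^(−24λ) = λ^11e^(−32λ), i.e. Gamma(12, 32).
Mode = (a−1)/b = 11/32 ≈ 0.344.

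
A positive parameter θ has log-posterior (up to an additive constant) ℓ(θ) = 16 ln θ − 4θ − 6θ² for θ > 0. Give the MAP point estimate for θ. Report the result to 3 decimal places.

ℓ'(θ) = 16/θ − 4 − 12θ. Setting this to zero and multiplying by θ: 12θ² + 4θ − 16 = 0.
θ = (−4 + √(4² + 4·12·16)) / (2·12) = (−4 + √784) / 24 = (−4 + 28)/24 = 1.
ℓ''(θ) = −16/θ² − 12 < 0, confirming a maximum.

θ̂_MAP = 1.000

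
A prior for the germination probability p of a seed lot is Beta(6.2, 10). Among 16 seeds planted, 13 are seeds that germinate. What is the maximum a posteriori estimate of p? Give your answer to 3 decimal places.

p̂_MAP = 0.603

Prior: Beta(6.2, 10).
Data: 13 successes in 16 trials. The binomial likelihood contributes p^13(1−p)^3, so the posterior is Beta(6.2+13, 10+3) = Beta(19.2, 13).
For Beta(a, b) with a, b > 1 the mode is (a−1)/(a+b−2) = 18.2/30.2 ≈ 0.603.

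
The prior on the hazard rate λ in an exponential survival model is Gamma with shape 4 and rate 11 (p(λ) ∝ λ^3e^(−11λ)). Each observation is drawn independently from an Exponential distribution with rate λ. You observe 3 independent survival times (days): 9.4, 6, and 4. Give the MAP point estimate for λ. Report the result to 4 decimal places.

λ̂_MAP = 0.1974

The Exponential(rate=λ) likelihood is ∝ λ^n e^(−λΣtᵢ). Here n = 3 and Σtᵢ = 9.4 + 6 + 4 = 19.4.
Posterior ∝ λ^3e^(−11λ) · λ^3e^(−19.4λ) = λ^6e^(−30.4λ), i.e. Gamma(7, 30.4).
Mode = (a−1)/b = 6/30.4 ≈ 0.1974.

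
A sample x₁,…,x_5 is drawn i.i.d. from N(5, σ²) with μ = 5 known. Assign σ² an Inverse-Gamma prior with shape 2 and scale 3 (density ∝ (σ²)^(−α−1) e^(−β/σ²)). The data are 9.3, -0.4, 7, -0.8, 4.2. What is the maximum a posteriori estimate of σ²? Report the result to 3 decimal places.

σ̂²_MAP = 8.357

Sum of squared deviations about the known mean: SS = (9.3−5)² + (-0.4−5)² + (7−5)² + (-0.8−5)² + (4.2−5)² = 85.93.
The Normal likelihood contributes (σ²)^(−n/2) exp(−SS/(2σ²)), so the posterior is Inverse-Gamma(α + n/2, β + SS/2) = Inverse-Gamma(4.5, 45.965).
The mode of Inverse-Gamma(a, b) is b/(a+1) = 45.965/5.5 ≈ 8.357.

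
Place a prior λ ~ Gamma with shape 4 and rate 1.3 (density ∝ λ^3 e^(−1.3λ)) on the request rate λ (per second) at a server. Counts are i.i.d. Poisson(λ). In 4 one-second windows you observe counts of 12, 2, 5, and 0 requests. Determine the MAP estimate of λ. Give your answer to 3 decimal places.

Σxᵢ = 12+2+5+0 = 19, with n = 4.
Posterior ∝ λ^3e^(−1.3λ) · λ^19e^(−4λ) = λ^22e^(−5.3λ), i.e. Gamma(shape=23, rate=5.3).
The mode of a Gamma(a, b) with a ≥ 1 (shape–rate) is (a−1)/b = 22/5.3 ≈ 4.151.

λ̂_MAP = 4.151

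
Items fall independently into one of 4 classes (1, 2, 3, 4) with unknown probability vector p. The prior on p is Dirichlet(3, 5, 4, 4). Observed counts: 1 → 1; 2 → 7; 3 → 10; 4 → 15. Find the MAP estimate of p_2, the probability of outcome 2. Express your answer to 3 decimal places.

The posterior is Dirichlet(αᵢ + nᵢ) = Dirichlet(4, 12, 14, 19).
For a Dirichlet(a₁,…,a_K) with all aᵢ > 1, the mode has j-th component (aⱼ − 1)/(Σaᵢ − K).
Here Σaᵢ = 49 and K = 4, so p_2 = (12 − 1)/(49 − 4) = 11/45 ≈ 0.244.

MAP estimate: 0.244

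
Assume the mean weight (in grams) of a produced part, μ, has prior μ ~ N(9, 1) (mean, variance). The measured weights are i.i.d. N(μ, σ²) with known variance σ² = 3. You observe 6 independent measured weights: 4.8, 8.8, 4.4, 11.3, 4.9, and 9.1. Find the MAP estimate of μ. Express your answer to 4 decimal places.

n = 6; x̄ = (4.8 + 8.8 + 4.4 + 11.3 + 4.9 + 9.1)/6 = 43.3/6 = 433/60 ≈ 7.2167.
For a Normal prior and Normal likelihood with known variance, the posterior is Normal; its mode equals its mean, the precision-weighted average.
Prior precision 1/σ₀² = 1/1 = 1; data precision n/σ² = 6/3 = 2.
μ̂ = (1·9 + 2·(433/60)) / (1 + 2) = (703/30)/3 = 703/90 ≈ 7.8111.

μ̂_MAP = 7.8111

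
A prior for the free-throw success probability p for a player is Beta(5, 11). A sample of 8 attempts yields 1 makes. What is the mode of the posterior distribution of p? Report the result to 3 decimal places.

p̂_MAP = 0.227

Prior: Beta(5, 11).
Data: 1 success in 8 trials. The binomial likelihood contributes p(1−p)^7, so the posterior is Beta(5+1, 11+7) = Beta(6, 18).
For Beta(a, b) with a, b > 1 the mode is (a−1)/(a+b−2) = 5/22 ≈ 0.227.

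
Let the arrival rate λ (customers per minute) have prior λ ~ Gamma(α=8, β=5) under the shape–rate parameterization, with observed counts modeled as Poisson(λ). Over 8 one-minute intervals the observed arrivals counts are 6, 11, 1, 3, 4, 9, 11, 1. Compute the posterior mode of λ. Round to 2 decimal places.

Σxᵢ = 6+11+1+3+4+9+11+1 = 46, with n = 8.
Posterior ∝ λ^7e^(−5λ) · λ^46e^(−8λ) = λ^53e^(−13λ), i.e. Gamma(shape=54, rate=13).
The mode of a Gamma(a, b) with a ≥ 1 (shape–rate) is (a−1)/b = 53/13 ≈ 4.08.

λ̂_MAP = 4.08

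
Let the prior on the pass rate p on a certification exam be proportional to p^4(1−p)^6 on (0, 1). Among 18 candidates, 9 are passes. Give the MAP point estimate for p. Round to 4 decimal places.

p̂_MAP = 0.4643

The prior density ∝ p^4(1−p)^6 is the kernel of Beta(5, 7).
Data: 9 successes in 18 trials. The binomial likelihood contributes p^9(1−p)^9, so the posterior is Beta(5+9, 7+9) = Beta(14, 16).
For Beta(a, b) with a, b > 1 the mode is (a−1)/(a+b−2) = 13/28 ≈ 0.4643.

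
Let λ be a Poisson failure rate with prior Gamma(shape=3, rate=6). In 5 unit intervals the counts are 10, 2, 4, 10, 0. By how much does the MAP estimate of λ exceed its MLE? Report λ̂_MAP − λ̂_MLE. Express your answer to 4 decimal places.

Σxᵢ = 26. Posterior is Gamma(29, 11); MAP = (29−1)/11 = 28/11 ≈ 2.54545.
MLE = x̄ = 26/5 ≈ 5.20000.
Difference = 28/11 − 26/5 = -146/55 ≈ -2.6545.

MAP − MLE = -2.6545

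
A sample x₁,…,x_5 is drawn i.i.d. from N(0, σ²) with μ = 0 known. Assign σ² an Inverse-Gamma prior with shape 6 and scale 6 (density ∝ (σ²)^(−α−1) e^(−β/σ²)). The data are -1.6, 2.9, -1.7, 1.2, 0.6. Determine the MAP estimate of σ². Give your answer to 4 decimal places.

σ̂²_MAP = 1.4558

Sum of squared deviations about the known mean: SS = (-1.6−0)² + (2.9−0)² + (-1.7−0)² + (1.2−0)² + (0.6−0)² = 15.66.
The Normal likelihood contributes (σ²)^(−n/2) exp(−SS/(2σ²)), so the posterior is Inverse-Gamma(α + n/2, β + SS/2) = Inverse-Gamma(8.5, 13.83).
The mode of Inverse-Gamma(a, b) is b/(a+1) = 13.83/9.5 ≈ 1.4558.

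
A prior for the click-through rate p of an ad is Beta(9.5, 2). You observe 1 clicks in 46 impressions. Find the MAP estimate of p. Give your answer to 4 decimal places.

Prior: Beta(9.5, 2).
Data: 1 success in 46 trials. The binomial likelihood contributes p(1−p)^45, so the posterior is Beta(9.5+1, 2+45) = Beta(10.5, 47).
For Beta(a, b) with a, b > 1 the mode is (a−1)/(a+b−2) = 9.5/55.5 ≈ 0.1712.

p̂_MAP = 0.1712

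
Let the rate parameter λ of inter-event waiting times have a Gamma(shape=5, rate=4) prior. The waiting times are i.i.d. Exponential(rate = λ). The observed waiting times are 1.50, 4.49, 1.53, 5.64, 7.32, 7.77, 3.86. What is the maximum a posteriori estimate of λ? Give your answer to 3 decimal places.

The Exponential(rate=λ) likelihood is ∝ λ^n e^(−λΣtᵢ). Here n = 7 and Σtᵢ = 1.50 + 4.49 + 1.53 + 5.64 + 7.32 + 7.77 + 3.86 = 32.11.
Posterior ∝ λ^4e^(−4λ) · λ^7e^(−32.11λ) = λ^11e^(−36.11λ), i.e. Gamma(12, 36.11).
Mode = (a−1)/b = 11/36.11 ≈ 0.305.

λ̂_MAP = 0.305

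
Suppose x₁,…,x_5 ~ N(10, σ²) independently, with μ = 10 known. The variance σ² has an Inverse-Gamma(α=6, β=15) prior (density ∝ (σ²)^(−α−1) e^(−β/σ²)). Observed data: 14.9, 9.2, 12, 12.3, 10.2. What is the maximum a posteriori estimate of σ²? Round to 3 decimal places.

σ̂²_MAP = 3.367

Sum of squared deviations about the known mean: SS = (14.9−10)² + (9.2−10)² + (12−10)² + (12.3−10)² + (10.2−10)² = 33.98.
The Normal likelihood contributes (σ²)^(−n/2) exp(−SS/(2σ²)), so the posterior is Inverse-Gamma(α + n/2, β + SS/2) = Inverse-Gamma(8.5, 31.99).
The mode of Inverse-Gamma(a, b) is b/(a+1) = 31.99/9.5 ≈ 3.367.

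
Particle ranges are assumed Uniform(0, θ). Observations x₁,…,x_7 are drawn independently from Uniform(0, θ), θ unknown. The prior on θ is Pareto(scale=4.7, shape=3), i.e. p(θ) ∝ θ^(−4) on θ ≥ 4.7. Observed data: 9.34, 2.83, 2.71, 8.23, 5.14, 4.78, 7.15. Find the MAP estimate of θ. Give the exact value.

The Uniform(0, θ) likelihood is θ^(−n) for θ ≥ max(xᵢ), zero otherwise. Here max(xᵢ) = 9.34.
Posterior ∝ θ^(−4) · θ^(−7) = θ^(−11) on θ ≥ max(4.7, 9.34) = 9.34.
This density is strictly decreasing in θ, so the posterior mode lies at the lower boundary of the support.

θ̂_MAP = 9.34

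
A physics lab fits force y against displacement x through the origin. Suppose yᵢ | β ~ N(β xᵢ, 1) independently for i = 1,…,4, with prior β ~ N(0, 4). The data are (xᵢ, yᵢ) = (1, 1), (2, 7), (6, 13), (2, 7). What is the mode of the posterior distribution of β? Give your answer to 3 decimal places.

log p(β | y) = −Σ(yᵢ − βxᵢ)²/(2·1) − β²/(2·4) + const.
Setting the derivative to zero: Σxᵢ(yᵢ − βxᵢ)/1 − β/4 = 0, so β = Σxᵢyᵢ / (Σxᵢ² + σ²/τ²).
Σxᵢyᵢ = 1·1 + 2·7 + 6·13 + 2·7 = 107; Σxᵢ² = 45; σ²/τ² = 0.25.
β̂_MAP = 107 / (45 + 0.25) = 107/45.25 ≈ 2.365.

β̂_MAP = 2.365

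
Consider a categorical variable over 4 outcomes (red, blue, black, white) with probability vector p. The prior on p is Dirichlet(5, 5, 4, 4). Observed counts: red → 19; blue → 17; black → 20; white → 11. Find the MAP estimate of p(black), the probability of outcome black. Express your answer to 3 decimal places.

The posterior is Dirichlet(αᵢ + nᵢ) = Dirichlet(24, 22, 24, 15).
For a Dirichlet(a₁,…,a_K) with all aᵢ > 1, the mode has j-th component (aⱼ − 1)/(Σaᵢ − K).
Here Σaᵢ = 85 and K = 4, so p(black) = (24 − 1)/(85 − 4) = 23/81 ≈ 0.284.

MAP estimate of p(black) = 0.284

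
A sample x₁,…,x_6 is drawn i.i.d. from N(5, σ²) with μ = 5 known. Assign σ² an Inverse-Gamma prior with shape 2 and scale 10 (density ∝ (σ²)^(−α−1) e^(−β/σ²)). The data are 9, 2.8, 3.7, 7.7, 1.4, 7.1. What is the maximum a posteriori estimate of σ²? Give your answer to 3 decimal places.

σ̂²_MAP = 5.599

Sum of squared deviations about the known mean: SS = (9−5)² + (2.8−5)² + (3.7−5)² + (7.7−5)² + (1.4−5)² + (7.1−5)² = 47.19.
The Normal likelihood contributes (σ²)^(−n/2) exp(−SS/(2σ²)), so the posterior is Inverse-Gamma(α + n/2, β + SS/2) = Inverse-Gamma(5, 33.595).
The mode of Inverse-Gamma(a, b) is b/(a+1) = 33.595/6 ≈ 5.599.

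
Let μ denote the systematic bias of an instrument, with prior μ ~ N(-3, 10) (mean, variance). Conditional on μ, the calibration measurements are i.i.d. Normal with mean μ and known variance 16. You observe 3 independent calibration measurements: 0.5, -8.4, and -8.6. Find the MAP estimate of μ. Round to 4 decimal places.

n = 3; x̄ = (0.5 + (-8.4) + (-8.6))/3 = -16.5/3 = -5.5.
For a Normal prior and Normal likelihood with known variance, the posterior is Normal; its mode equals its mean, the precision-weighted average.
Prior precision 1/σ₀² = 1/10 = 0.1; data precision n/σ² = 3/16 = 0.1875.
μ̂ = (0.1·(-3) + 0.1875·(-5.5)) / (0.1 + 0.1875) = (-1.33125)/0.2875 = -213/46 ≈ -4.6304.

μ̂_MAP = -4.6304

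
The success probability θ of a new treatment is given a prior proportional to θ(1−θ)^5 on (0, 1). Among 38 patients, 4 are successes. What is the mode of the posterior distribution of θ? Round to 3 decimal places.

θ̂_MAP = 0.114

The prior density ∝ θ(1−θ)^5 is the kernel of Beta(2, 6).
Data: 4 successes in 38 trials. The binomial likelihood contributes θ^4(1−θ)^34, so the posterior is Beta(2+4, 6+34) = Beta(6, 40).
For Beta(a, b) with a, b > 1 the mode is (a−1)/(a+b−2) = 5/44 ≈ 0.114.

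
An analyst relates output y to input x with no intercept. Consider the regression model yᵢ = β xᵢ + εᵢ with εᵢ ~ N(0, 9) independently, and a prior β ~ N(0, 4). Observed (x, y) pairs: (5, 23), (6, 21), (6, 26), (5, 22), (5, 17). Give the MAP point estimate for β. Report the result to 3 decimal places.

β̂_MAP = 3.966

log p(β | y) = −Σ(yᵢ − βxᵢ)²/(2·9) − β²/(2·4) + const.
Setting the derivative to zero: Σxᵢ(yᵢ − βxᵢ)/9 − β/4 = 0, so β = Σxᵢyᵢ / (Σxᵢ² + σ²/τ²).
Σxᵢyᵢ = 5·23 + 6·21 + 6·26 + 5·22 + 5·17 = 592; Σxᵢ² = 147; σ²/τ² = 2.25.
β̂_MAP = 592 / (147 + 2.25) = 592/149.25 ≈ 3.966.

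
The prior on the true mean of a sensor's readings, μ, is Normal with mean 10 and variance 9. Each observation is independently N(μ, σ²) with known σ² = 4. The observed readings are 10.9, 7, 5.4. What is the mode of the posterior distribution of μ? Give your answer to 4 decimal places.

n = 3; x̄ = (10.9 + 7 + 5.4)/3 = 23.3/3 = 233/30 ≈ 7.7667.
For a Normal prior and Normal likelihood with known variance, the posterior is Normal; its mode equals its mean, the precision-weighted average.
Prior precision 1/σ₀² = 1/9; data precision n/σ² = 3/4 = 0.75.
μ̂ = ((1/9)·10 + 0.75·(233/30)) / (1/9 + 0.75) = (2497/360)/(31/36) = 2497/310 ≈ 8.0548.

μ̂_MAP = 8.0548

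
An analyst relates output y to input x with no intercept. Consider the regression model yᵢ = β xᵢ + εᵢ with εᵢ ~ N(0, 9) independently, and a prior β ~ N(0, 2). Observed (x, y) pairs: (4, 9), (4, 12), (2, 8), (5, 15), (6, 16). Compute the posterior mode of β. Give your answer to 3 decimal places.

β̂_MAP = 2.670

log p(β | y) = −Σ(yᵢ − βxᵢ)²/(2·9) − β²/(2·2) + const.
Setting the derivative to zero: Σxᵢ(yᵢ − βxᵢ)/9 − β/2 = 0, so β = Σxᵢyᵢ / (Σxᵢ² + σ²/τ²).
Σxᵢyᵢ = 4·9 + 4·12 + 2·8 + 5·15 + 6·16 = 271; Σxᵢ² = 97; σ²/τ² = 4.5.
β̂_MAP = 271 / (97 + 4.5) = 271/101.5 ≈ 2.670.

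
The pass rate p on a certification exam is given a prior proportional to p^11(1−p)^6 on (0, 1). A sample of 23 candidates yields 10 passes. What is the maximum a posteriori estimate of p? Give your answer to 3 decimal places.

p̂_MAP = 0.525

The prior density ∝ p^11(1−p)^6 is the kernel of Beta(12, 7).
Data: 10 successes in 23 trials. The binomial likelihood contributes p^10(1−p)^13, so the posterior is Beta(12+10, 7+13) = Beta(22, 20).
For Beta(a, b) with a, b > 1 the mode is (a−1)/(a+b−2) = 21/40 ≈ 0.525.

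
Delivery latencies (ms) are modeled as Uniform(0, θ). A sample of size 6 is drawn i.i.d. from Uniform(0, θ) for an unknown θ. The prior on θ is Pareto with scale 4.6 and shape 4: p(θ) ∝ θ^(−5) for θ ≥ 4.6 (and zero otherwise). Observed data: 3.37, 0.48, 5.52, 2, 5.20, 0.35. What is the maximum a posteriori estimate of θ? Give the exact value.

θ̂_MAP = 5.52

The Uniform(0, θ) likelihood is θ^(−n) for θ ≥ max(xᵢ), zero otherwise. Here max(xᵢ) = 5.52.
Posterior ∝ θ^(−5) · θ^(−6) = θ^(−11) on θ ≥ max(4.6, 5.52) = 5.52.
This density is strictly decreasing in θ, so the posterior mode lies at the lower boundary of the support.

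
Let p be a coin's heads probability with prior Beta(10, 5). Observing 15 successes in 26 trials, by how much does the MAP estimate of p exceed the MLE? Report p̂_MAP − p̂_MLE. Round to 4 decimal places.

MAP − MLE = 0.0385

Posterior is Beta(25, 16); MAP = (25−1)/(41−2) = 24/39 ≈ 0.61538.
MLE ignores the prior: p̂_MLE = k/n = 15/26 ≈ 0.57692.
Difference = 24/39 − 15/26 = 1/26 ≈ 0.0385.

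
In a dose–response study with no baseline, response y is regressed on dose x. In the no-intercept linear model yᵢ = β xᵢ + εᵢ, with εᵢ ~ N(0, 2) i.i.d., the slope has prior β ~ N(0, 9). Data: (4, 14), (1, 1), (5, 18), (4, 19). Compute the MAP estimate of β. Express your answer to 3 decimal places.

β̂_MAP = 3.830

log p(β | y) = −Σ(yᵢ − βxᵢ)²/(2·2) − β²/(2·9) + const.
Setting the derivative to zero: Σxᵢ(yᵢ − βxᵢ)/2 − β/9 = 0, so β = Σxᵢyᵢ / (Σxᵢ² + σ²/τ²).
Σxᵢyᵢ = 4·14 + 1·1 + 5·18 + 4·19 = 223; Σxᵢ² = 58; σ²/τ² = 2/9.
β̂_MAP = 223 / (58 + 2/9) = 223/(524/9) = 2007/524 ≈ 3.830.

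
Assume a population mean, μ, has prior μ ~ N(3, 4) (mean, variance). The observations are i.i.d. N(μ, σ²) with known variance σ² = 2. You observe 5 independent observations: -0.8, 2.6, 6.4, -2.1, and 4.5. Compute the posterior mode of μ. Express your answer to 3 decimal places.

μ̂_MAP = 2.200

n = 5; x̄ = ((-0.8) + 2.6 + 6.4 + (-2.1) + 4.5)/5 = 10.6/5 = 2.12.
For a Normal prior and Normal likelihood with known variance, the posterior is Normal; its mode equals its mean, the precision-weighted average.
Prior precision 1/σ₀² = 1/4 = 0.25; data precision n/σ² = 5/2 = 2.5.
μ̂ = (0.25·3 + 2.5·2.12) / (0.25 + 2.5) = 6.05/2.75 = 2.200.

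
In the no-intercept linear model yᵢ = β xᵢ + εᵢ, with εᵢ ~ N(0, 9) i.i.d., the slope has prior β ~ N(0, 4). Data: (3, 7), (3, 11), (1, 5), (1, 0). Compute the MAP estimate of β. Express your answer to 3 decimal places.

log p(β | y) = −Σ(yᵢ − βxᵢ)²/(2·9) − β²/(2·4) + const.
Setting the derivative to zero: Σxᵢ(yᵢ − βxᵢ)/9 − β/4 = 0, so β = Σxᵢyᵢ / (Σxᵢ² + σ²/τ²).
Σxᵢyᵢ = 3·7 + 3·11 + 1·5 + 1·0 = 59; Σxᵢ² = 20; σ²/τ² = 2.25.
β̂_MAP = 59 / (20 + 2.25) = 59/22.25 ≈ 2.652.

β̂_MAP = 2.652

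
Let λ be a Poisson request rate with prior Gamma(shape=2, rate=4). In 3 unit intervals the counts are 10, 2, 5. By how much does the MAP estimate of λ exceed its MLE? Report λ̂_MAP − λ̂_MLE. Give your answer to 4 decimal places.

Σxᵢ = 17. Posterior is Gamma(19, 7); MAP = (19−1)/7 = 18/7 ≈ 2.57143.
MLE = x̄ = 17/3 ≈ 5.66667.
Difference = 18/7 − 17/3 = -65/21 ≈ -3.0952.

MAP − MLE = -3.0952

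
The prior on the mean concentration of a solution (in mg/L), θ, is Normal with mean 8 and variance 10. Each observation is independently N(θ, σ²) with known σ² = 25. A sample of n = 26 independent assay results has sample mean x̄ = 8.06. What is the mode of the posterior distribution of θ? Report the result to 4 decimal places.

θ̂_MAP = 8.0547

n = 26, x̄ = 8.06.
For a Normal prior and Normal likelihood with known variance, the posterior is Normal; its mode equals its mean, the precision-weighted average.
Prior precision 1/σ₀² = 1/10 = 0.1; data precision n/σ² = 26/25 = 1.04.
θ̂ = (0.1·8 + 1.04·8.06) / (0.1 + 1.04) = 9.1824/1.14 = 3826/475 ≈ 8.0547.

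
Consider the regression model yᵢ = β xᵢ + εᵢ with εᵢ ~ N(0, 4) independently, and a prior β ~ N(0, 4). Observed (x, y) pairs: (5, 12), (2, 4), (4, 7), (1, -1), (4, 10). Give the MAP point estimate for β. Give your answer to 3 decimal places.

log p(β | y) = −Σ(yᵢ − βxᵢ)²/(2·4) − β²/(2·4) + const.
Setting the derivative to zero: Σxᵢ(yᵢ − βxᵢ)/4 − β/4 = 0, so β = Σxᵢyᵢ / (Σxᵢ² + σ²/τ²).
Σxᵢyᵢ = 5·12 + 2·4 + 4·7 + 1·(-1) + 4·10 = 135; Σxᵢ² = 62; σ²/τ² = 1.
β̂_MAP = 135 / (62 + 1) = 135/63 ≈ 2.143.

β̂_MAP = 2.143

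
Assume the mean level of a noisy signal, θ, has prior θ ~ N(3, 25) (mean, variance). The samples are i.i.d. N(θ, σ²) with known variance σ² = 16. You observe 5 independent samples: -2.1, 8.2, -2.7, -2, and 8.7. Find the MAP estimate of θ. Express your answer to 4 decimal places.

θ̂_MAP = 2.1312

n = 5; x̄ = ((-2.1) + 8.2 + (-2.7) + (-2) + 8.7)/5 = 10.1/5 = 2.02.
For a Normal prior and Normal likelihood with known variance, the posterior is Normal; its mode equals its mean, the precision-weighted average.
Prior precision 1/σ₀² = 1/25 = 0.04; data precision n/σ² = 5/16 = 0.3125.
θ̂ = (0.04·3 + 0.3125·2.02) / (0.04 + 0.3125) = 0.75125/0.3525 = 601/282 ≈ 2.1312.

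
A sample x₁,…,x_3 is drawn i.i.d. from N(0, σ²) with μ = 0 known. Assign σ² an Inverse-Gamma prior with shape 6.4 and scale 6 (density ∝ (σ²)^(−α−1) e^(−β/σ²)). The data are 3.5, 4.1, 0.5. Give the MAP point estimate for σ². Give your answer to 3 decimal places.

σ̂²_MAP = 2.321

Sum of squared deviations about the known mean: SS = (3.5−0)² + (4.1−0)² + (0.5−0)² = 29.31.
The Normal likelihood contributes (σ²)^(−n/2) exp(−SS/(2σ²)), so the posterior is Inverse-Gamma(α + n/2, β + SS/2) = Inverse-Gamma(7.9, 20.655).
The mode of Inverse-Gamma(a, b) is b/(a+1) = 20.655/8.9 ≈ 2.321.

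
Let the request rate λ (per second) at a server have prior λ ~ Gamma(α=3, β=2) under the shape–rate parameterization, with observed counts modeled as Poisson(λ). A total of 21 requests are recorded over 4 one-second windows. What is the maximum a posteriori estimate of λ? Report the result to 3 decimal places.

λ̂_MAP = 3.833

Σxᵢ = 21, n = 4.
Posterior ∝ λ^2e^(−2λ) · λ^21e^(−4λ) = λ^23e^(−6λ), i.e. Gamma(shape=24, rate=6).
The mode of a Gamma(a, b) with a ≥ 1 (shape–rate) is (a−1)/b = 23/6 ≈ 3.833.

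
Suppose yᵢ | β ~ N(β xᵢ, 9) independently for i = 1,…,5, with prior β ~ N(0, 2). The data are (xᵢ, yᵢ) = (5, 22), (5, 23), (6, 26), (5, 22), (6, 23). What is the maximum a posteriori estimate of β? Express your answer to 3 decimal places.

β̂_MAP = 4.152

log p(β | y) = −Σ(yᵢ − βxᵢ)²/(2·9) − β²/(2·2) + const.
Setting the derivative to zero: Σxᵢ(yᵢ − βxᵢ)/9 − β/2 = 0, so β = Σxᵢyᵢ / (Σxᵢ² + σ²/τ²).
Σxᵢyᵢ = 5·22 + 5·23 + 6·26 + 5·22 + 6·23 = 629; Σxᵢ² = 147; σ²/τ² = 4.5.
β̂_MAP = 629 / (147 + 4.5) = 629/151.5 ≈ 4.152.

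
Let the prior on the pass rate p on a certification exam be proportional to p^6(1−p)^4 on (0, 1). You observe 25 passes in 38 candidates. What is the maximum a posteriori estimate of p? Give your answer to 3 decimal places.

The prior density ∝ p^6(1−p)^4 is the kernel of Beta(7, 5).
Data: 25 successes in 38 trials. The binomial likelihood contributes p^25(1−p)^13, so the posterior is Beta(7+25, 5+13) = Beta(32, 18).
For Beta(a, b) with a, b > 1 the mode is (a−1)/(a+b−2) = 31/48 ≈ 0.646.

p̂_MAP = 0.646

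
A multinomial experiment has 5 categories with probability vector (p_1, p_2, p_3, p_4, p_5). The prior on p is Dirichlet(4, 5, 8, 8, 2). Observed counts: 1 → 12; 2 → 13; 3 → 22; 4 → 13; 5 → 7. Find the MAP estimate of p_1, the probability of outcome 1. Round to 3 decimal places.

The posterior is Dirichlet(αᵢ + nᵢ) = Dirichlet(16, 18, 30, 21, 9).
For a Dirichlet(a₁,…,a_K) with all aᵢ > 1, the mode has j-th component (aⱼ − 1)/(Σaᵢ − K).
Here Σaᵢ = 94 and K = 5, so p_1 = (16 − 1)/(94 − 5) = 15/89 ≈ 0.169.

MAP estimate: 0.169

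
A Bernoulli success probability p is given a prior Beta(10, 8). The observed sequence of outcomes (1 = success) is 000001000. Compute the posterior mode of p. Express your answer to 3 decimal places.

Prior: Beta(10, 8).
Data: 1 success in 9 trials (from the sequence). The binomial likelihood contributes p(1−p)^8, so the posterior is Beta(10+1, 8+8) = Beta(11, 16).
For Beta(a, b) with a, b > 1 the mode is (a−1)/(a+b−2) = 10/25 ≈ 0.400.

p̂_MAP = 0.400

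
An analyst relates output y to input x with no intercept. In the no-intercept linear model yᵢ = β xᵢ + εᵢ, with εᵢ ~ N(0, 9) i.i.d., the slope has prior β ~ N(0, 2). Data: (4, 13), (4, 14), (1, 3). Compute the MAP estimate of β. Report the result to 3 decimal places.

β̂_MAP = 2.960

log p(β | y) = −Σ(yᵢ − βxᵢ)²/(2·9) − β²/(2·2) + const.
Setting the derivative to zero: Σxᵢ(yᵢ − βxᵢ)/9 − β/2 = 0, so β = Σxᵢyᵢ / (Σxᵢ² + σ²/τ²).
Σxᵢyᵢ = 4·13 + 4·14 + 1·3 = 111; Σxᵢ² = 33; σ²/τ² = 4.5.
β̂_MAP = 111 / (33 + 4.5) = 111/37.5 ≈ 2.960.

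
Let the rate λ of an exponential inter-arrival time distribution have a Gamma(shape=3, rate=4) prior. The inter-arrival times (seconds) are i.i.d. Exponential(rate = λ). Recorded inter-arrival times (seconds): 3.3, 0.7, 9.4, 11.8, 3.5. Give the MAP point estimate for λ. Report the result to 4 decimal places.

The Exponential(rate=λ) likelihood is ∝ λ^n e^(−λΣtᵢ). Here n = 5 and Σtᵢ = 3.3 + 0.7 + 9.4 + 11.8 + 3.5 = 28.7.
Posterior ∝ λ^2e^(−4λ) · λ^5e^(−28.7λ) = λ^7e^(−32.7λ), i.e. Gamma(8, 32.7).
Mode = (a−1)/b = 7/32.7 ≈ 0.2141.

λ̂_MAP = 0.2141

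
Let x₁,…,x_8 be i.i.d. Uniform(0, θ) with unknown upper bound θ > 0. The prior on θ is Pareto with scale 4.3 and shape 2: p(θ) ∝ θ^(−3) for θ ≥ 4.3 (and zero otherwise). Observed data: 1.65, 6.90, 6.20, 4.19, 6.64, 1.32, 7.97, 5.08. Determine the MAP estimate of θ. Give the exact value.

The Uniform(0, θ) likelihood is θ^(−n) for θ ≥ max(xᵢ), zero otherwise. Here max(xᵢ) = 7.97.
Posterior ∝ θ^(−3) · θ^(−8) = θ^(−11) on θ ≥ max(4.3, 7.97) = 7.97.
This density is strictly decreasing in θ, so the posterior mode lies at the lower boundary of the support.

θ̂_MAP = 7.97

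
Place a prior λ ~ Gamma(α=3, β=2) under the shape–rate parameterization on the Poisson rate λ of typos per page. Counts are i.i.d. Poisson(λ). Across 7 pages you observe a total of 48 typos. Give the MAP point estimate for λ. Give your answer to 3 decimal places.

Σxᵢ = 48, n = 7.
Posterior ∝ λ^2e^(−2λ) · λ^48e^(−7λ) = λ^50e^(−9λ), i.e. Gamma(shape=51, rate=9).
The mode of a Gamma(a, b) with a ≥ 1 (shape–rate) is (a−1)/b = 50/9 ≈ 5.556.

λ̂_MAP = 5.556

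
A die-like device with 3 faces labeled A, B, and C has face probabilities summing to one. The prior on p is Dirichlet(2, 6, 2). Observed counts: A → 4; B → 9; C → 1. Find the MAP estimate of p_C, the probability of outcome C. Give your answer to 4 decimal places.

The posterior is Dirichlet(αᵢ + nᵢ) = Dirichlet(6, 15, 3).
For a Dirichlet(a₁,…,a_K) with all aᵢ > 1, the mode has j-th component (aⱼ − 1)/(Σaᵢ − K).
Here Σaᵢ = 24 and K = 3, so p_C = (3 − 1)/(24 − 3) = 2/21 ≈ 0.0952.

MAP estimate of p_C = 0.0952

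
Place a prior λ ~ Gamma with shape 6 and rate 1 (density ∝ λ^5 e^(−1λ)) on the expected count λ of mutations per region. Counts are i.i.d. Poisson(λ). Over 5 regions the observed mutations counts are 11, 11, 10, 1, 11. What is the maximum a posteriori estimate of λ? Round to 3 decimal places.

λ̂_MAP = 8.167

Σxᵢ = 11+11+10+1+11 = 44, with n = 5.
Posterior ∝ λ^5e^(−1λ) · λ^44e^(−5λ) = λ^49e^(−6λ), i.e. Gamma(shape=50, rate=6).
The mode of a Gamma(a, b) with a ≥ 1 (shape–rate) is (a−1)/b = 49/6 ≈ 8.167.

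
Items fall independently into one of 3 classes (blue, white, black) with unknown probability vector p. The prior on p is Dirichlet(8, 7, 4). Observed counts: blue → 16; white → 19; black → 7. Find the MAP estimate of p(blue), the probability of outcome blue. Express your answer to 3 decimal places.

MAP estimate of p(blue) = 0.397

The posterior is Dirichlet(αᵢ + nᵢ) = Dirichlet(24, 26, 11).
For a Dirichlet(a₁,…,a_K) with all aᵢ > 1, the mode has j-th component (aⱼ − 1)/(Σaᵢ − K).
Here Σaᵢ = 61 and K = 3, so p(blue) = (24 − 1)/(61 − 3) = 23/58 ≈ 0.397.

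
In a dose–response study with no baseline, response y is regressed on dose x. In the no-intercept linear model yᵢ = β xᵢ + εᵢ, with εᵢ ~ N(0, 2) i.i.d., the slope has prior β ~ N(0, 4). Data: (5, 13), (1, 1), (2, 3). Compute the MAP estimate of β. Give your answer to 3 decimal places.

log p(β | y) = −Σ(yᵢ − βxᵢ)²/(2·2) − β²/(2·4) + const.
Setting the derivative to zero: Σxᵢ(yᵢ − βxᵢ)/2 − β/4 = 0, so β = Σxᵢyᵢ / (Σxᵢ² + σ²/τ²).
Σxᵢyᵢ = 5·13 + 1·1 + 2·3 = 72; Σxᵢ² = 30; σ²/τ² = 0.5.
β̂_MAP = 72 / (30 + 0.5) = 72/30.5 ≈ 2.361.

β̂_MAP = 2.361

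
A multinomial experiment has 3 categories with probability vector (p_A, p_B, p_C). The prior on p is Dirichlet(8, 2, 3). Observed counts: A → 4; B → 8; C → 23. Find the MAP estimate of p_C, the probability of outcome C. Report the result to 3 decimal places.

The posterior is Dirichlet(αᵢ + nᵢ) = Dirichlet(12, 10, 26).
For a Dirichlet(a₁,…,a_K) with all aᵢ > 1, the mode has j-th component (aⱼ − 1)/(Σaᵢ − K).
Here Σaᵢ = 48 and K = 3, so p_C = (26 − 1)/(48 − 3) = 25/45 ≈ 0.556.

MAP estimate of p_C = 0.556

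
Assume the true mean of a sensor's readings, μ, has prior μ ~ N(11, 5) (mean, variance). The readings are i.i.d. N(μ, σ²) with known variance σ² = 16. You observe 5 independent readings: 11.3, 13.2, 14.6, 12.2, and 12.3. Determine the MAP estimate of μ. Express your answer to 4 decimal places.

μ̂_MAP = 12.0488

n = 5; x̄ = (11.3 + 13.2 + 14.6 + 12.2 + 12.3)/5 = 63.6/5 = 12.72.
For a Normal prior and Normal likelihood with known variance, the posterior is Normal; its mode equals its mean, the precision-weighted average.
Prior precision 1/σ₀² = 1/5 = 0.2; data precision n/σ² = 5/16 = 0.3125.
μ̂ = (0.2·11 + 0.3125·12.72) / (0.2 + 0.3125) = 6.175/0.5125 = 494/41 ≈ 12.0488.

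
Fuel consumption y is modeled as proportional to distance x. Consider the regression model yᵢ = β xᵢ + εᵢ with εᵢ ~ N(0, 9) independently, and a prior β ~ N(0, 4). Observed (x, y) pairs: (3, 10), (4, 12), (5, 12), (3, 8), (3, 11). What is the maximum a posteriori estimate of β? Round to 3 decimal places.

β̂_MAP = 2.776

log p(β | y) = −Σ(yᵢ − βxᵢ)²/(2·9) − β²/(2·4) + const.
Setting the derivative to zero: Σxᵢ(yᵢ − βxᵢ)/9 − β/4 = 0, so β = Σxᵢyᵢ / (Σxᵢ² + σ²/τ²).
Σxᵢyᵢ = 3·10 + 4·12 + 5·12 + 3·8 + 3·11 = 195; Σxᵢ² = 68; σ²/τ² = 2.25.
β̂_MAP = 195 / (68 + 2.25) = 195/70.25 ≈ 2.776.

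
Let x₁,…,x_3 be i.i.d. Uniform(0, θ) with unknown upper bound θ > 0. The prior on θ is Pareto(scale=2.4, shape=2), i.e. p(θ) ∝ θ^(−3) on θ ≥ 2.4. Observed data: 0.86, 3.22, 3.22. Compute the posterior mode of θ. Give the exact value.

The Uniform(0, θ) likelihood is θ^(−n) for θ ≥ max(xᵢ), zero otherwise. Here max(xᵢ) = 3.22.
Posterior ∝ θ^(−3) · θ^(−3) = θ^(−6) on θ ≥ max(2.4, 3.22) = 3.22.
This density is strictly decreasing in θ, so the posterior mode lies at the lower boundary of the support.

θ̂_MAP = 3.22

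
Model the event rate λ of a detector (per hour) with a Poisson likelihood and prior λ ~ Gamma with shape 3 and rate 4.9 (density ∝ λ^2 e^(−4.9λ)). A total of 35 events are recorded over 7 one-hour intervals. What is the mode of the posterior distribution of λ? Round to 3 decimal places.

λ̂_MAP = 3.109

Σxᵢ = 35, n = 7.
Posterior ∝ λ^2e^(−4.9λ) · λ^35e^(−7λ) = λ^37e^(−11.9λ), i.e. Gamma(shape=38, rate=11.9).
The mode of a Gamma(a, b) with a ≥ 1 (shape–rate) is (a−1)/b = 37/11.9 ≈ 3.109.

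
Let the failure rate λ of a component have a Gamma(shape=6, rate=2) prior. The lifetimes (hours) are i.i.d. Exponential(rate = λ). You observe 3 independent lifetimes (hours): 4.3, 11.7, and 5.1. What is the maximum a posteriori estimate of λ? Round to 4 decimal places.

λ̂_MAP = 0.3463

The Exponential(rate=λ) likelihood is ∝ λ^n e^(−λΣtᵢ). Here n = 3 and Σtᵢ = 4.3 + 11.7 + 5.1 = 21.1.
Posterior ∝ λ^5e^(−2λ) · λ^3e^(−21.1λ) = λ^8e^(−23.1λ), i.e. Gamma(9, 23.1).
Mode = (a−1)/b = 8/23.1 ≈ 0.3463.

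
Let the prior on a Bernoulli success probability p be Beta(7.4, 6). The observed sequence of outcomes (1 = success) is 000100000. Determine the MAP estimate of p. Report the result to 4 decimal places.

Prior: Beta(7.4, 6).
Data: 1 success in 9 trials (from the sequence). The binomial likelihood contributes p(1−p)^8, so the posterior is Beta(7.4+1, 6+8) = Beta(8.4, 14).
For Beta(a, b) with a, b > 1 the mode is (a−1)/(a+b−2) = 7.4/20.4 ≈ 0.3627.

p̂_MAP = 0.3627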